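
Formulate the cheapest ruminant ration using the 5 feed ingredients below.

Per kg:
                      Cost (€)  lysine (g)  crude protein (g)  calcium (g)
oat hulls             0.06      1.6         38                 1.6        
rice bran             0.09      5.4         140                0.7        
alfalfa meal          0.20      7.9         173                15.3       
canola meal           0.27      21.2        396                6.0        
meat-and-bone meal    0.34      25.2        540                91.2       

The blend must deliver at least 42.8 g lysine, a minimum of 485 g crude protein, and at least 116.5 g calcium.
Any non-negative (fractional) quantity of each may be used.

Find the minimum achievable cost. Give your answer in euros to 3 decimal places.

Let x1 = kg of oat hulls, x2 = kg of rice bran, x3 = kg of alfalfa meal, x4 = kg of canola meal, x5 = kg of meat-and-bone meal.
Minimise 0.06x1 + 0.09x2 + 0.2x3 + 0.27x4 + 0.34x5 with:
  1.6x1 + 5.4x2 + 7.9x3 + 21.2x4 + 25.2x5 ≥ 42.8   (lysine)
  38x1 + 140x2 + 173x3 + 396x4 + 540x5 ≥ 485   (crude protein)
  1.6x1 + 0.7x2 + 15.3x3 + 6x4 + 91.2x5 ≥ 116.5   (calcium)
  x1, x2, x3, x4, x5 ≥ 0.
The cheapest feasible vertex uses only canola meal, meat-and-bone meal; oat hulls, rice bran, alfalfa meal are not used. There the lysine and calcium constraints are tight.
Solving gives x4 = 0.5429, x5 = 1.242.
Total cost: 0.27·0.5429 + 0.34·1.242 = 0.56886.

€0.569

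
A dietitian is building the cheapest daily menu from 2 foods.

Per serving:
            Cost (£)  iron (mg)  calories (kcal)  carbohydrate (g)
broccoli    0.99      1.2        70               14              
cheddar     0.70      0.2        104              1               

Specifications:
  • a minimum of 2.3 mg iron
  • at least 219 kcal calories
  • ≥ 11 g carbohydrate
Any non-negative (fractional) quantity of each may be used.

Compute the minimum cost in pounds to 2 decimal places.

Let x1 = servings of broccoli, x2 = servings of cheddar.
min 0.99x1 + 0.7x2 s.t.:
  1.2x1 + 0.2x2 ≥ 2.3   (iron)
  70x1 + 104x2 ≥ 219   (calories)
  14x1 + 1x2 ≥ 11   (carbohydrate)
  x1, x2 ≥ 0.
Both inputs are positive at the optimum. Binding constraints: iron and calories.
So broccoli = 1.764 servings, cheddar = 0.9188 servings.
Cost = 0.99·1.764 + 0.7·0.9188 = 2.3895.

£2.39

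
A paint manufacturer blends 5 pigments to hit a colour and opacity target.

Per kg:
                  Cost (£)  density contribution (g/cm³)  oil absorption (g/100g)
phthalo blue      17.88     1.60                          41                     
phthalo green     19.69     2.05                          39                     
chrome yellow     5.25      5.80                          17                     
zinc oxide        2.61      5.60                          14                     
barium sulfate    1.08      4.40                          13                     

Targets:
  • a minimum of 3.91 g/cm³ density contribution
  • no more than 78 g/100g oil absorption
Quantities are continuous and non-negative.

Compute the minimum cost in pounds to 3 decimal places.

£0.960

Let x1 = kg of phthalo blue, x2 = kg of phthalo green, x3 = kg of chrome yellow, x4 = kg of zinc oxide, x5 = kg of barium sulfate.
min 17.88x1 + 19.69x2 + 5.25x3 + 2.61x4 + 1.08x5 s.t.:
  1.6x1 + 2.05x2 + 5.8x3 + 5.6x4 + 4.4x5 ≥ 3.91   (density contribution)
  41x1 + 39x2 + 17x3 + 14x4 + 13x5 ≤ 78   (oil absorption)
  x1, x2, x3, x4, x5 ≥ 0.
The minimum-cost mix takes nothing from phthalo blue, phthalo green, chrome yellow, zinc oxide — only barium sulfate. Binding constraint: density contribution.
Optimal quantities: barium sulfate = 0.8886 kg.
Total cost: 1.08·0.8886 = 0.95969.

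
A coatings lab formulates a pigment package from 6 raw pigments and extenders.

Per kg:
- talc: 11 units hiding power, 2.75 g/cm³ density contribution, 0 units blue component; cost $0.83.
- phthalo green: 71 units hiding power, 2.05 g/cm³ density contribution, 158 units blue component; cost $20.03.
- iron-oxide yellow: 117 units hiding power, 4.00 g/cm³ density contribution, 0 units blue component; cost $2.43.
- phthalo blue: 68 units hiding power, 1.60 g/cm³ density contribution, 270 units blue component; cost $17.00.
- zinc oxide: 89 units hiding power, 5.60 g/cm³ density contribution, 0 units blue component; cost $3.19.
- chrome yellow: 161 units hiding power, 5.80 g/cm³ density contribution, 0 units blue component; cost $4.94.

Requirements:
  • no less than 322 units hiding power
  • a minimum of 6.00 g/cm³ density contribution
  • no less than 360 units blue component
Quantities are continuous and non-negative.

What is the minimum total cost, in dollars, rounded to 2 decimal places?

$27.47

Let x1 = kg of talc, x2 = kg of phthalo green, x3 = kg of iron-oxide yellow, x4 = kg of phthalo blue, x5 = kg of zinc oxide, x6 = kg of chrome yellow.
min 0.83x1 + 20.03x2 + 2.43x3 + 17x4 + 3.19x5 + 4.94x6 with:
  11x1 + 71x2 + 117x3 + 68x4 + 89x5 + 161x6 ≥ 322   (hiding power)
  2.75x1 + 2.05x2 + 4x3 + 1.6x4 + 5.6x5 + 5.8x6 ≥ 6   (density contribution)
  158x2 + 270x4 ≥ 360   (blue component)
  x1, x2, x3, x4, x5, x6 ≥ 0.
At the optimum only iron-oxide yellow, phthalo blue are positive (talc, phthalo green, zinc oxide, chrome yellow = 0). There the hiding power and blue component constraints are tight.
That vertex is x3 = 1.977, x4 = 1.333.
Cost = 2.43·1.977 + 17·1.333 = 27.4651.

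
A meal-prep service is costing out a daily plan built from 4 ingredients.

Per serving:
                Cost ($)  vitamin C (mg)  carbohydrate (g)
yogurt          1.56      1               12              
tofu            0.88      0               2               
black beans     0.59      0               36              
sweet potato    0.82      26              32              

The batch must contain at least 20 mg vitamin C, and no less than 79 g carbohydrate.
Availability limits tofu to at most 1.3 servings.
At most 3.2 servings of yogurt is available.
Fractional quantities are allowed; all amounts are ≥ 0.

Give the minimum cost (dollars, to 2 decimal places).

Set it up as a linear program. Let x1 = servings of yogurt, x2 = servings of tofu, x3 = servings of black beans, x4 = servings of sweet potato.
min 1.56x1 + 0.88x2 + 0.59x3 + 0.82x4 s.t.:
  1x1 + 26x4 ≥ 20   (vitamin C)
  12x1 + 2x2 + 36x3 + 32x4 ≥ 79   (carbohydrate)
  x2 ≤ 1.3
  x1 ≤ 3.2
  x1, x2, x3, x4 ≥ 0.
At the optimum only black beans, sweet potato are positive (yogurt, tofu = 0). The vitamin C and carbohydrate requirements are met with equality.
So black beans = 1.511 servings, sweet potato = 0.7692 servings.
Cost = 0.59·1.511 + 0.82·0.7692 = 1.5222.

$1.52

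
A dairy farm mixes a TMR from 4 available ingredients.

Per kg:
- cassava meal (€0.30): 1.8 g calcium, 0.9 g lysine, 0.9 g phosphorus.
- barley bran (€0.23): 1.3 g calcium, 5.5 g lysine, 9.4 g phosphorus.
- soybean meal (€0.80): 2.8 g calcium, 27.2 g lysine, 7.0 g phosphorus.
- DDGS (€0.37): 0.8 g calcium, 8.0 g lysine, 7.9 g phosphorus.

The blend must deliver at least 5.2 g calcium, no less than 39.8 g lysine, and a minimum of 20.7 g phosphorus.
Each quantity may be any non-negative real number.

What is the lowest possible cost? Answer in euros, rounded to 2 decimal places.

€1.27

Let x1 = kg of cassava meal, x2 = kg of barley bran, x3 = kg of soybean meal, x4 = kg of DDGS.
Minimise 0.3x1 + 0.23x2 + 0.8x3 + 0.37x4 s.t.:
  1.8x1 + 1.3x2 + 2.8x3 + 0.8x4 ≥ 5.2   (calcium)
  0.9x1 + 5.5x2 + 27.2x3 + 8x4 ≥ 39.8   (lysine)
  0.9x1 + 9.4x2 + 7x3 + 7.9x4 ≥ 20.7   (phosphorus)
  x1, x2, x3, x4 ≥ 0.
The optimal basis is {barley bran, soybean meal}; cassava meal, DDGS drop out. There the calcium and lysine constraints are tight.
That vertex is x2 = 1.503, x3 = 1.159.
Cost = 0.23·1.503 + 0.8·1.159 = 1.2729.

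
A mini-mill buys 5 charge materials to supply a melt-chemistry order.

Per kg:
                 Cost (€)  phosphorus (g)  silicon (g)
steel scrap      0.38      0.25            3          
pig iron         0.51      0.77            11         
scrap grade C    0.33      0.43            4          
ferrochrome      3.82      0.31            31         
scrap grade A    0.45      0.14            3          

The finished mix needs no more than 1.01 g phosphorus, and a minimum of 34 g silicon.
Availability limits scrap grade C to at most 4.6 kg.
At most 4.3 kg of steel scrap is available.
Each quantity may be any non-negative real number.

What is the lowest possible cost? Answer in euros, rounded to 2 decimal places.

This is a linear program. Let x1 = kg of steel scrap, x2 = kg of pig iron, x3 = kg of scrap grade C, x4 = kg of ferrochrome, x5 = kg of scrap grade A.
Minimize 0.38x1 + 0.51x2 + 0.33x3 + 3.82x4 + 0.45x5 subject to:
  0.25x1 + 0.77x2 + 0.43x3 + 0.31x4 + 0.14x5 ≤ 1.01   (phosphorus)
  3x1 + 11x2 + 4x3 + 31x4 + 3x5 ≥ 34   (silicon)
  x3 ≤ 4.6
  x1 ≤ 4.3
  x1, x2, x3, x4, x5 ≥ 0.
The minimum-cost mix takes nothing from steel scrap, scrap grade C, scrap grade A — only pig iron, ferrochrome. The phosphorus and silicon requirements are met with equality.
Solving gives x2 = 1.015, x4 = 0.7366.
Hence cost = 0.51·1.015 + 3.82·0.7366 = €3.3315.

€3.33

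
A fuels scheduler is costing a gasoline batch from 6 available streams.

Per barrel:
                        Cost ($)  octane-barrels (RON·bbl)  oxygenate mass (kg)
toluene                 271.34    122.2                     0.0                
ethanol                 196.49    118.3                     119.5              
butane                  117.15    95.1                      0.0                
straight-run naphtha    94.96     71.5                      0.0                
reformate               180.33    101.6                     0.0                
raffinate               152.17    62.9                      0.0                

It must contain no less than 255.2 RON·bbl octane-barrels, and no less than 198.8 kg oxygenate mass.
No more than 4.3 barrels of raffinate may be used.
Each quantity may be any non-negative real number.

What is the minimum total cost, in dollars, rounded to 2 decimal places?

$398.82

Set it up as a linear program. Let x1 = barrels of toluene, x2 = barrels of ethanol, x3 = barrels of butane, x4 = barrels of straight-run naphtha, x5 = barrels of reformate, x6 = barrels of raffinate.
Minimize 271.34x1 + 196.49x2 + 117.15x3 + 94.96x4 + 180.33x5 + 152.17x6 s.t.:
  122.2x1 + 118.3x2 + 95.1x3 + 71.5x4 + 101.6x5 + 62.9x6 ≥ 255.2   (octane-barrels)
  119.5x2 ≥ 198.8   (oxygenate mass)
  x6 ≤ 4.3
  x1, x2, x3, x4, x5, x6 ≥ 0.
The cheapest feasible vertex uses only ethanol, butane; toluene, straight-run naphtha, reformate, raffinate are not used. Binding constraints: octane-barrels and oxygenate mass.
Optimal quantities: ethanol = 1.6636 barrels, butane = 0.61405 barrels.
Objective = 196.49·1.6636 + 117.15·0.61405 = 398.8167.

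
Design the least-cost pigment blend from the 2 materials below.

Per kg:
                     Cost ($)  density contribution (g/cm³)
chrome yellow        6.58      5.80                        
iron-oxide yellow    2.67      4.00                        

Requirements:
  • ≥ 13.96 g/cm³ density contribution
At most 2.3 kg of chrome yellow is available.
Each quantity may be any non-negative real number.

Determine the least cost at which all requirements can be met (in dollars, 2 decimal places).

$9.32

Set it up as a linear program. Let x1 = kg of chrome yellow, x2 = kg of iron-oxide yellow.
min 6.58x1 + 2.67x2 subject to:
  5.8x1 + 4x2 ≥ 13.96   (density contribution)
  x1 ≤ 2.3
  x1, x2 ≥ 0.
At the optimum only iron-oxide yellow is positive (chrome yellow = 0). The density contribution requirement is met with equality.
So iron-oxide yellow = 3.49 kg.
Hence cost = 2.67·3.49 = $9.3183.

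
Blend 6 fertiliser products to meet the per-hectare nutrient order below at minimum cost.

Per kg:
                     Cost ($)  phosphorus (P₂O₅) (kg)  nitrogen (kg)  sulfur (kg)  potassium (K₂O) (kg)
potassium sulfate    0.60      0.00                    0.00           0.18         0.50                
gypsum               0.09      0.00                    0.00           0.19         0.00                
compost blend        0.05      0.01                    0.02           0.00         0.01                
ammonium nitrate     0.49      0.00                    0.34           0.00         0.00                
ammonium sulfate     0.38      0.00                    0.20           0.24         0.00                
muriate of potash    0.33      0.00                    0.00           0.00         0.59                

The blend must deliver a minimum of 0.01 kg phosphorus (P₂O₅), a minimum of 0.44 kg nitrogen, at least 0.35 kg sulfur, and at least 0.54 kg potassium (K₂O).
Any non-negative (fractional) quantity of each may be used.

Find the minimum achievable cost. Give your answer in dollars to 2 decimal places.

Let x1 = kg of potassium sulfate, x2 = kg of gypsum, x3 = kg of compost blend, x4 = kg of ammonium nitrate, x5 = kg of ammonium sulfate, x6 = kg of muriate of potash.
Minimise 0.6x1 + 0.09x2 + 0.05x3 + 0.49x4 + 0.38x5 + 0.33x6 with:
  0.01x3 ≥ 0.01   (phosphorus (P₂O₅))
  0.02x3 + 0.34x4 + 0.2x5 ≥ 0.44   (nitrogen)
  0.18x1 + 0.19x2 + 0.24x5 ≥ 0.35   (sulfur)
  0.5x1 + 0.01x3 + 0.59x6 ≥ 0.54   (potassium (K₂O))
  x1, x2, x3, x4, x5, x6 ≥ 0.
At the optimum only compost blend, ammonium nitrate, ammonium sulfate, muriate of potash are positive (potassium sulfate, gypsum = 0). There the phosphorus (P₂O₅), nitrogen, sulfur, potassium (K₂O) constraints are tight.
Optimal quantities: compost blend = 1 kg, ammonium nitrate = 0.3775 kg, ammonium sulfate = 1.458 kg, muriate of potash = 0.8983 kg.
Cost = 0.05·1 + 0.49·0.3775 + 0.38·1.458 + 0.33·0.8983 = 1.0855.

$1.09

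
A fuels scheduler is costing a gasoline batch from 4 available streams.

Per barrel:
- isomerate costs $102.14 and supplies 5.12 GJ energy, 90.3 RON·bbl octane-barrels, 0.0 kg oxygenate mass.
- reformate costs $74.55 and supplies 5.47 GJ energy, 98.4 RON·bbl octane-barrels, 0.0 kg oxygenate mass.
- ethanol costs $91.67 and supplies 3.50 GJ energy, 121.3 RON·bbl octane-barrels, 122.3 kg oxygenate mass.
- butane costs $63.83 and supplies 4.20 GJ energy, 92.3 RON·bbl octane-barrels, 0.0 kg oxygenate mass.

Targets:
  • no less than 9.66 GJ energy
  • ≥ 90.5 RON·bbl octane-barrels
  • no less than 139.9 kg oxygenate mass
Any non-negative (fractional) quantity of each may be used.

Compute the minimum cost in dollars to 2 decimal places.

$181.95

Let x1 = barrels of isomerate, x2 = barrels of reformate, x3 = barrels of ethanol, x4 = barrels of butane.
min 102.14x1 + 74.55x2 + 91.67x3 + 63.83x4 s.t.:
  5.12x1 + 5.47x2 + 3.5x3 + 4.2x4 ≥ 9.66   (energy)
  90.3x1 + 98.4x2 + 121.3x3 + 92.3x4 ≥ 90.5   (octane-barrels)
  122.3x3 ≥ 139.9   (oxygenate mass)
  x1, x2, x3, x4 ≥ 0.
The cheapest feasible vertex uses only reformate, ethanol; isomerate, butane are not used. The energy and oxygenate mass requirements are met with equality.
Solving gives x2 = 1.0341, x3 = 1.1439.
Hence cost = 74.55·1.0341 + 91.67·1.1439 = $181.9535.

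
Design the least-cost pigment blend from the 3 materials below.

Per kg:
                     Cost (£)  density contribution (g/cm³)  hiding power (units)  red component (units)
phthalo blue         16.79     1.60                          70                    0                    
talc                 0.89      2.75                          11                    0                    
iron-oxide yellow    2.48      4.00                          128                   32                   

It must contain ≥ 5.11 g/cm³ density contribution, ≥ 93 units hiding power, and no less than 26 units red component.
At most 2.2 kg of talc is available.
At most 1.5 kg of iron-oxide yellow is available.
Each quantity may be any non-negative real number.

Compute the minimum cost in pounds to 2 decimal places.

Let x1 = kg of phthalo blue, x2 = kg of talc, x3 = kg of iron-oxide yellow.
Minimize 16.79x1 + 0.89x2 + 2.48x3 subject to:
  1.6x1 + 2.75x2 + 4x3 ≥ 5.11   (density contribution)
  70x1 + 11x2 + 128x3 ≥ 93   (hiding power)
  32x3 ≥ 26   (red component)
  x2 ≤ 2.2
  x3 ≤ 1.5
  x1, x2, x3 ≥ 0.
At the optimum only talc, iron-oxide yellow are positive (phthalo blue = 0). The density contribution and red component requirements are met with equality.
Optimal quantities: talc = 0.6764 kg, iron-oxide yellow = 0.8125 kg.
Objective = 0.89·0.6764 + 2.48·0.8125 = 2.6170.

£2.62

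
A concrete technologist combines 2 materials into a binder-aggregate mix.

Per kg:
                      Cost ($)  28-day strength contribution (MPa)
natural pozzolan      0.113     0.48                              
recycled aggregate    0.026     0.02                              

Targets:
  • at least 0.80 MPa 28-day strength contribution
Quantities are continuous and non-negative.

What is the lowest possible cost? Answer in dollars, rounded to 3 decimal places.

Let x1 = kg of natural pozzolan, x2 = kg of recycled aggregate.
Minimise 0.113x1 + 0.026x2 s.t.:
  0.48x1 + 0.02x2 ≥ 0.8   (28-day strength contribution)
  x1, x2 ≥ 0.
The optimal basis is {natural pozzolan}; recycled aggregate drops out. There the 28-day strength contribution constraint is tight.
So natural pozzolan = 1.667 kg.
Cost = 0.113·1.667 = 0.18837.

$0.188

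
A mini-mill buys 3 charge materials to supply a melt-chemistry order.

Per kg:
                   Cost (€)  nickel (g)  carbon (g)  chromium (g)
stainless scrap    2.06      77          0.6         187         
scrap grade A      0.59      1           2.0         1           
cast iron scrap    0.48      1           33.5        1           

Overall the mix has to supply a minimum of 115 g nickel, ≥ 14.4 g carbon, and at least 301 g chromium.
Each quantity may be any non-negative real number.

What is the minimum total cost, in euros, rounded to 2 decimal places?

€3.50

Let x1 = kg of stainless scrap, x2 = kg of scrap grade A, x3 = kg of cast iron scrap.
min 2.06x1 + 0.59x2 + 0.48x3 with:
  77x1 + 1x2 + 1x3 ≥ 115   (nickel)
  0.6x1 + 2x2 + 33.5x3 ≥ 14.4   (carbon)
  187x1 + 1x2 + 1x3 ≥ 301   (chromium)
  x1, x2, x3 ≥ 0.
The minimum-cost mix takes nothing from scrap grade A — only stainless scrap, cast iron scrap. The carbon and chromium requirements are met with equality.
Optimal quantities: stainless scrap = 1.607 kg, cast iron scrap = 0.4011 kg.
Objective = 2.06·1.607 + 0.48·0.4011 = 3.5029.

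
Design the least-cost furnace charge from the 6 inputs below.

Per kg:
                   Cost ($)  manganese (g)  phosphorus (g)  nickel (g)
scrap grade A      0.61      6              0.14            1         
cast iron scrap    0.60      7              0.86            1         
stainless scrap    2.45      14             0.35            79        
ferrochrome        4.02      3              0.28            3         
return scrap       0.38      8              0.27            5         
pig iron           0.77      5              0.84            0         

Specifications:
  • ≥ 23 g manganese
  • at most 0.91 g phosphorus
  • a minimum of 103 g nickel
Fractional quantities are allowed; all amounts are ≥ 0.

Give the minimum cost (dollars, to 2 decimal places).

$3.34

This is a linear program. Let x1 = kg of scrap grade A, x2 = kg of cast iron scrap, x3 = kg of stainless scrap, x4 = kg of ferrochrome, x5 = kg of return scrap, x6 = kg of pig iron.
min 0.61x1 + 0.6x2 + 2.45x3 + 4.02x4 + 0.38x5 + 0.77x6 subject to:
  6x1 + 7x2 + 14x3 + 3x4 + 8x5 + 5x6 ≥ 23   (manganese)
  0.14x1 + 0.86x2 + 0.35x3 + 0.28x4 + 0.27x5 + 0.84x6 ≤ 0.91   (phosphorus)
  1x1 + 1x2 + 79x3 + 3x4 + 5x5 ≥ 103   (nickel)
  x1, x2, x3, x4, x5, x6 ≥ 0.
The minimum-cost mix takes nothing from scrap grade A, cast iron scrap, ferrochrome, pig iron — only stainless scrap, return scrap. There the manganese and nickel constraints are tight.
Optimal quantities: stainless scrap = 1.2616 kg, return scrap = 0.66726 kg.
Total cost: 2.45·1.2616 + 0.38·0.66726 = 3.3445.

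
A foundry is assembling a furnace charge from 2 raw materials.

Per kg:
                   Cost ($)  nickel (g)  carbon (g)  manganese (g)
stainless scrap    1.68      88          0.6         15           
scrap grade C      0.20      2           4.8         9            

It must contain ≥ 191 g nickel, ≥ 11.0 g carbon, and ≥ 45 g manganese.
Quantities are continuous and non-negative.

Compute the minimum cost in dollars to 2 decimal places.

$3.97

This is a linear program. Let x1 = kg of stainless scrap, x2 = kg of scrap grade C.
Minimize 1.68x1 + 0.2x2 with:
  88x1 + 2x2 ≥ 191   (nickel)
  0.6x1 + 4.8x2 ≥ 11   (carbon)
  15x1 + 9x2 ≥ 45   (manganese)
  x1, x2 ≥ 0.
Both inputs are positive at the optimum. There the nickel and carbon constraints are tight.
That vertex is x1 = 2.124, x2 = 2.026.
Objective = 1.68·2.124 + 0.2·2.026 = 3.9735.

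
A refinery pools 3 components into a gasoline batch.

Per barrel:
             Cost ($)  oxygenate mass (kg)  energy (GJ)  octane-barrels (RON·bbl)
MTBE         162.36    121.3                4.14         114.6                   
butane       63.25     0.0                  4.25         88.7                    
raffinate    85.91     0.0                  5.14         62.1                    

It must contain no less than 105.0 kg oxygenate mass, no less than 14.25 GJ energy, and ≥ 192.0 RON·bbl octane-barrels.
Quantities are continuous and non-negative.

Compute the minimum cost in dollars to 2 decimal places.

$299.28

Let x1 = barrels of MTBE, x2 = barrels of butane, x3 = barrels of raffinate.
Minimise 162.36x1 + 63.25x2 + 85.91x3 with:
  121.3x1 ≥ 105   (oxygenate mass)
  4.14x1 + 4.25x2 + 5.14x3 ≥ 14.25   (energy)
  114.6x1 + 88.7x2 + 62.1x3 ≥ 192   (octane-barrels)
  x1, x2, x3 ≥ 0.
The cheapest feasible vertex uses only MTBE, butane; raffinate is not used. There the oxygenate mass and energy constraints are tight.
Optimal quantities: MTBE = 0.86562 barrels, butane = 2.5097 barrels.
Total cost: 162.36·0.86562 + 63.25·2.5097 = 299.2806.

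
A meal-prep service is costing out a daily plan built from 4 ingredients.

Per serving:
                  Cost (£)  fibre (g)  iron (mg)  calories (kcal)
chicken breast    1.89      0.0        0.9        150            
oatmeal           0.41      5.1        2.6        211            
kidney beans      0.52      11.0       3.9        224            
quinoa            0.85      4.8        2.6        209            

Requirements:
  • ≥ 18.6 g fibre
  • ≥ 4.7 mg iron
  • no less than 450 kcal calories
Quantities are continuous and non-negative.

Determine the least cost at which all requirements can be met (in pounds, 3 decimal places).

£0.992

Set it up as a linear program. Let x1 = servings of chicken breast, x2 = servings of oatmeal, x3 = servings of kidney beans, x4 = servings of quinoa.
Minimise 1.89x1 + 0.41x2 + 0.52x3 + 0.85x4 s.t.:
  5.1x2 + 11x3 + 4.8x4 ≥ 18.6   (fibre)
  0.9x1 + 2.6x2 + 3.9x3 + 2.6x4 ≥ 4.7   (iron)
  150x1 + 211x2 + 224x3 + 209x4 ≥ 450   (calories)
  x1, x2, x3, x4 ≥ 0.
The optimal basis is {oatmeal, kidney beans}; chicken breast, quinoa drop out. Binding constraints: fibre and calories.
Optimal quantities: oatmeal = 0.6649 servings, kidney beans = 1.383 servings.
Cost = 0.41·0.6649 + 0.52·1.383 = 0.99177.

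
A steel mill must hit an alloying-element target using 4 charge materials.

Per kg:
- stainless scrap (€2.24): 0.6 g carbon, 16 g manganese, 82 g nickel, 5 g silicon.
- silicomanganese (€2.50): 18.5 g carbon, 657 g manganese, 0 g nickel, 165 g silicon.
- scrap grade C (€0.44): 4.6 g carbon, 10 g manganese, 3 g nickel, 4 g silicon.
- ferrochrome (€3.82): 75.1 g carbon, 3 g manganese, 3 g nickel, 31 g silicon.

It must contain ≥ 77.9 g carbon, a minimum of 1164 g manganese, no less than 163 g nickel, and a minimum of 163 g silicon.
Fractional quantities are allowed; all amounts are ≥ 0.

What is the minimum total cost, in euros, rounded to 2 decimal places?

€10.99

Let x1 = kg of stainless scrap, x2 = kg of silicomanganese, x3 = kg of scrap grade C, x4 = kg of ferrochrome.
min 2.24x1 + 2.5x2 + 0.44x3 + 3.82x4 s.t.:
  0.6x1 + 18.5x2 + 4.6x3 + 75.1x4 ≥ 77.9   (carbon)
  16x1 + 657x2 + 10x3 + 3x4 ≥ 1164   (manganese)
  82x1 + 3x3 + 3x4 ≥ 163   (nickel)
  5x1 + 165x2 + 4x3 + 31x4 ≥ 163   (silicon)
  x1, x2, x3, x4 ≥ 0.
At the optimum only stainless scrap, silicomanganese, ferrochrome are positive (scrap grade C = 0). The carbon, manganese, nickel requirements are met with equality.
Optimal quantities: stainless scrap = 1.966 kg, silicomanganese = 1.721 kg, ferrochrome = 0.5976 kg.
Total cost: 2.24·1.966 + 2.5·1.721 + 3.82·0.5976 = 10.9892.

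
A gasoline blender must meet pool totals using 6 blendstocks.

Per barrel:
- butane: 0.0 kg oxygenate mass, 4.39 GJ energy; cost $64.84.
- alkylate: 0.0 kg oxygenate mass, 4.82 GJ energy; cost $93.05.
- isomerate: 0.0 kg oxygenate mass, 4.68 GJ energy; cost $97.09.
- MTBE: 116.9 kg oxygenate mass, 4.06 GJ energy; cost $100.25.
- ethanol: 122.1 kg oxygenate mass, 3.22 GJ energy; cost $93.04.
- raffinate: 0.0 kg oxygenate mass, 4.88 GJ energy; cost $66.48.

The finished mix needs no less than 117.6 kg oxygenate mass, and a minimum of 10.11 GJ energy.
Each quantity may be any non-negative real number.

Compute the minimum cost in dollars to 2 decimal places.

Let x1 = barrels of butane, x2 = barrels of alkylate, x3 = barrels of isomerate, x4 = barrels of MTBE, x5 = barrels of ethanol, x6 = barrels of raffinate.
min 64.84x1 + 93.05x2 + 97.09x3 + 100.25x4 + 93.04x5 + 66.48x6 subject to:
  116.9x4 + 122.1x5 ≥ 117.6   (oxygenate mass)
  4.39x1 + 4.82x2 + 4.68x3 + 4.06x4 + 3.22x5 + 4.88x6 ≥ 10.11   (energy)
  x1, x2, x3, x4, x5, x6 ≥ 0.
At the optimum only MTBE, raffinate are positive (butane, alkylate, isomerate, ethanol = 0). There the oxygenate mass and energy constraints are tight.
Solving gives x4 = 1.006, x6 = 1.2348.
Objective = 100.25·1.006 + 66.48·1.2348 = 182.9410.

$182.94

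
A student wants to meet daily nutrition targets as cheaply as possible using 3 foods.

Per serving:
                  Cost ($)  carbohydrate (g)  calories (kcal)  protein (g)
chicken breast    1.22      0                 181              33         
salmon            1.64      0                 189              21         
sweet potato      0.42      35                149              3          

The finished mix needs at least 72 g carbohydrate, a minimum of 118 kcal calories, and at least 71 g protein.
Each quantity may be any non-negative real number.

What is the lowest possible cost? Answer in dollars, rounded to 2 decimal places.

Let x1 = servings of chicken breast, x2 = servings of salmon, x3 = servings of sweet potato.
min 1.22x1 + 1.64x2 + 0.42x3 with:
  35x3 ≥ 72   (carbohydrate)
  181x1 + 189x2 + 149x3 ≥ 118   (calories)
  33x1 + 21x2 + 3x3 ≥ 71   (protein)
  x1, x2, x3 ≥ 0.
The minimum-cost mix takes nothing from salmon — only chicken breast, sweet potato. Binding constraints: carbohydrate and protein.
Optimal quantities: chicken breast = 1.965 servings, sweet potato = 2.057 servings.
Cost = 1.22·1.965 + 0.42·2.057 = 3.2612.

$3.26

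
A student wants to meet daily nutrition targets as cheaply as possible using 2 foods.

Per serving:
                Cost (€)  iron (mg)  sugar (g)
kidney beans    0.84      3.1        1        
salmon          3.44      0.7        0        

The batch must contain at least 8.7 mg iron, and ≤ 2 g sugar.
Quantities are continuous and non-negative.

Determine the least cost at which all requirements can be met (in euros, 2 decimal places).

Let x1 = servings of kidney beans, x2 = servings of salmon.
Minimise 0.84x1 + 3.44x2 with:
  3.1x1 + 0.7x2 ≥ 8.7   (iron)
  1x1 ≤ 2   (sugar)
  x1, x2 ≥ 0.
Both inputs are positive at the optimum. The iron and sugar requirements are met with equality.
Optimal quantities: kidney beans = 2 servings, salmon = 3.5714 servings.
Total cost: 0.84·2 + 3.44·3.5714 = 13.9656.

€13.97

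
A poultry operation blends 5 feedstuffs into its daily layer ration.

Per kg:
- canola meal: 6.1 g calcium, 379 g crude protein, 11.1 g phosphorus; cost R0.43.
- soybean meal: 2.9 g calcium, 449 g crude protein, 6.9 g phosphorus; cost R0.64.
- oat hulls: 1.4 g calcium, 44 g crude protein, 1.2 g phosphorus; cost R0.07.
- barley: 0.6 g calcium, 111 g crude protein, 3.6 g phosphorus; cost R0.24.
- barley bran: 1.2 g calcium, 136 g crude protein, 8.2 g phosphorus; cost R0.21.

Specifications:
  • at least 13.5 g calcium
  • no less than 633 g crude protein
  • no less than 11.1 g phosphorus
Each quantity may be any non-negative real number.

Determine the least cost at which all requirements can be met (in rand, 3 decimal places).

Let x1 = kg of canola meal, x2 = kg of soybean meal, x3 = kg of oat hulls, x4 = kg of barley, x5 = kg of barley bran.
min 0.43x1 + 0.64x2 + 0.07x3 + 0.24x4 + 0.21x5 with:
  6.1x1 + 2.9x2 + 1.4x3 + 0.6x4 + 1.2x5 ≥ 13.5   (calcium)
  379x1 + 449x2 + 44x3 + 111x4 + 136x5 ≥ 633   (crude protein)
  11.1x1 + 6.9x2 + 1.2x3 + 3.6x4 + 8.2x5 ≥ 11.1   (phosphorus)
  x1, x2, x3, x4, x5 ≥ 0.
At the optimum only canola meal, oat hulls are positive (soybean meal, barley, barley bran = 0). There the calcium and crude protein constraints are tight.
Solving gives x1 = 1.114, x3 = 4.787.
Hence cost = 0.43·1.114 + 0.07·4.787 = R0.81411.

R0.814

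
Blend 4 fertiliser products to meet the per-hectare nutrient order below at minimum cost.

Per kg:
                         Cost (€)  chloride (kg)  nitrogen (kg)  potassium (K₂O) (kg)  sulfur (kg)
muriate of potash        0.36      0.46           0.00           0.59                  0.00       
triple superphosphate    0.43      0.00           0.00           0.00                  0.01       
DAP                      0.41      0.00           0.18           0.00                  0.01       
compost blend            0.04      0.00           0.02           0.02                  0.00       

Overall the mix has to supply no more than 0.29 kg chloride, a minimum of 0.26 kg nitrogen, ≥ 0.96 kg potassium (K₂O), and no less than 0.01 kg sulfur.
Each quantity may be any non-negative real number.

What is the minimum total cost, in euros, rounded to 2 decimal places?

Let x1 = kg of muriate of potash, x2 = kg of triple superphosphate, x3 = kg of DAP, x4 = kg of compost blend.
Minimize 0.36x1 + 0.43x2 + 0.41x3 + 0.04x4 with:
  0.46x1 ≤ 0.29   (chloride)
  0.18x3 + 0.02x4 ≥ 0.26   (nitrogen)
  0.59x1 + 0.02x4 ≥ 0.96   (potassium (K₂O))
  0.01x2 + 0.01x3 ≥ 0.01   (sulfur)
  x1, x2, x3, x4 ≥ 0.
The cheapest feasible vertex uses only muriate of potash, DAP, compost blend; triple superphosphate is not used. The chloride, potassium (K₂O), sulfur requirements are met with equality.
Optimal quantities: muriate of potash = 0.6304 kg, DAP = 1 kg, compost blend = 29.4 kg.
Objective = 0.36·0.6304 + 0.41·1 + 0.04·29.4 = 1.8129.

€1.81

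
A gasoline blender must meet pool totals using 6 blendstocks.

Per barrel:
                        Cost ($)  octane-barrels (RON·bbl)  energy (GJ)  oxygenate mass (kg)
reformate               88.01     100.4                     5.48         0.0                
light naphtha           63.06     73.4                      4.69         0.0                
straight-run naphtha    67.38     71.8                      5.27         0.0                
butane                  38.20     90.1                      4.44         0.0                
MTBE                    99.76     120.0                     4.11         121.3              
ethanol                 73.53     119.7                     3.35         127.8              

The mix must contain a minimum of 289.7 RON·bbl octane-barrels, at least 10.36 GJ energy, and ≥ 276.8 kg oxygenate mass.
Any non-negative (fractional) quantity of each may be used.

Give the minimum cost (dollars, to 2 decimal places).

Let x1 = barrels of reformate, x2 = barrels of light naphtha, x3 = barrels of straight-run naphtha, x4 = barrels of butane, x5 = barrels of MTBE, x6 = barrels of ethanol.
min 88.01x1 + 63.06x2 + 67.38x3 + 38.2x4 + 99.76x5 + 73.53x6 subject to:
  100.4x1 + 73.4x2 + 71.8x3 + 90.1x4 + 120x5 + 119.7x6 ≥ 289.7   (octane-barrels)
  5.48x1 + 4.69x2 + 5.27x3 + 4.44x4 + 4.11x5 + 3.35x6 ≥ 10.36   (energy)
  121.3x5 + 127.8x6 ≥ 276.8   (oxygenate mass)
  x1, x2, x3, x4, x5, x6 ≥ 0.
The minimum-cost mix takes nothing from reformate, light naphtha, straight-run naphtha, MTBE — only butane, ethanol. The energy and oxygenate mass requirements are met with equality.
Solving gives x4 = 0.69916, x6 = 2.1659.
Hence cost = 38.2·0.69916 + 73.53·2.1659 = $185.9665.

$185.97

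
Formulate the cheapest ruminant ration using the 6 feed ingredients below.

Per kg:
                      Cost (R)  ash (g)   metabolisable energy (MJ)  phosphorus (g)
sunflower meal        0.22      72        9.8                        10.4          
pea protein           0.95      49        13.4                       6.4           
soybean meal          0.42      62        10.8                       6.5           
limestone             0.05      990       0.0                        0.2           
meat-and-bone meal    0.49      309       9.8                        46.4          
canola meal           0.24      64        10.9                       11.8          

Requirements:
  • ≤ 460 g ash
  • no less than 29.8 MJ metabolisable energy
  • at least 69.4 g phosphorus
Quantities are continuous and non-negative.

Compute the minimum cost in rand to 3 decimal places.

Let x1 = kg of sunflower meal, x2 = kg of pea protein, x3 = kg of soybean meal, x4 = kg of limestone, x5 = kg of meat-and-bone meal, x6 = kg of canola meal.
min 0.22x1 + 0.95x2 + 0.42x3 + 0.05x4 + 0.49x5 + 0.24x6 s.t.:
  72x1 + 49x2 + 62x3 + 990x4 + 309x5 + 64x6 ≤ 460   (ash)
  9.8x1 + 13.4x2 + 10.8x3 + 9.8x5 + 10.9x6 ≥ 29.8   (metabolisable energy)
  10.4x1 + 6.4x2 + 6.5x3 + 0.2x4 + 46.4x5 + 11.8x6 ≥ 69.4   (phosphorus)
  x1, x2, x3, x4, x5, x6 ≥ 0.
The minimum-cost mix takes nothing from sunflower meal, pea protein, soybean meal, limestone — only meat-and-bone meal, canola meal. There the metabolisable energy and phosphorus constraints are tight.
Solving gives x5 = 1.038, x6 = 1.801.
Hence cost = 0.49·1.038 + 0.24·1.801 = R0.94086.

R0.941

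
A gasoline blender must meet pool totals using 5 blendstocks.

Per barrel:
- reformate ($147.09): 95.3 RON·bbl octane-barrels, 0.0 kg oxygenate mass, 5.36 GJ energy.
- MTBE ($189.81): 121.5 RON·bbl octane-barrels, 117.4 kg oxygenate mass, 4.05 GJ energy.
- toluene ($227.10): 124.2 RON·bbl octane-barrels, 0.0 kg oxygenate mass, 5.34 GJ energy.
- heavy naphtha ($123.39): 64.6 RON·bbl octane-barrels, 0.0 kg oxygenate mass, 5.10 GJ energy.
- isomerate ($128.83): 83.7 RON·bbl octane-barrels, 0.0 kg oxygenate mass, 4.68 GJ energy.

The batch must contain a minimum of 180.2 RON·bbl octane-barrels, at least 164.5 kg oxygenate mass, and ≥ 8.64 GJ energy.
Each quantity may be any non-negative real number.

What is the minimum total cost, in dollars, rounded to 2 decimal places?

$337.70

Set it up as a linear program. Let x1 = barrels of reformate, x2 = barrels of MTBE, x3 = barrels of toluene, x4 = barrels of heavy naphtha, x5 = barrels of isomerate.
Minimise 147.09x1 + 189.81x2 + 227.1x3 + 123.39x4 + 128.83x5 s.t.:
  95.3x1 + 121.5x2 + 124.2x3 + 64.6x4 + 83.7x5 ≥ 180.2   (octane-barrels)
  117.4x2 ≥ 164.5   (oxygenate mass)
  5.36x1 + 4.05x2 + 5.34x3 + 5.1x4 + 4.68x5 ≥ 8.64   (energy)
  x1, x2, x3, x4, x5 ≥ 0.
The minimum-cost mix takes nothing from reformate, toluene, isomerate — only MTBE, heavy naphtha. There the oxygenate mass and energy constraints are tight.
So MTBE = 1.4012 barrels, heavy naphtha = 0.58141 barrels.
Hence cost = 189.81·1.4012 + 123.39·0.58141 = $337.7020.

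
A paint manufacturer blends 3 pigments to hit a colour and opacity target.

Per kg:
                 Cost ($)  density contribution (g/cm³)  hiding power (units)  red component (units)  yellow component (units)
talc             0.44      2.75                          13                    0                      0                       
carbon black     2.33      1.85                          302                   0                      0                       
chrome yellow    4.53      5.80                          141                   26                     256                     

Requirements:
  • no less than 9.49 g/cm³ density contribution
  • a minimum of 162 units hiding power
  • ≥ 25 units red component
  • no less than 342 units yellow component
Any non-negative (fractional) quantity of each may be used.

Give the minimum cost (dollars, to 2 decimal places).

Set it up as a linear program. Let x1 = kg of talc, x2 = kg of carbon black, x3 = kg of chrome yellow.
min 0.44x1 + 2.33x2 + 4.53x3 subject to:
  2.75x1 + 1.85x2 + 5.8x3 ≥ 9.49   (density contribution)
  13x1 + 302x2 + 141x3 ≥ 162   (hiding power)
  26x3 ≥ 25   (red component)
  256x3 ≥ 342   (yellow component)
  x1, x2, x3 ≥ 0.
The optimal basis is {talc, chrome yellow}; carbon black drops out. Binding constraints: density contribution and yellow component.
Solving gives x1 = 0.6333, x3 = 1.336.
Objective = 0.44·0.6333 + 4.53·1.336 = 6.3307.

$6.33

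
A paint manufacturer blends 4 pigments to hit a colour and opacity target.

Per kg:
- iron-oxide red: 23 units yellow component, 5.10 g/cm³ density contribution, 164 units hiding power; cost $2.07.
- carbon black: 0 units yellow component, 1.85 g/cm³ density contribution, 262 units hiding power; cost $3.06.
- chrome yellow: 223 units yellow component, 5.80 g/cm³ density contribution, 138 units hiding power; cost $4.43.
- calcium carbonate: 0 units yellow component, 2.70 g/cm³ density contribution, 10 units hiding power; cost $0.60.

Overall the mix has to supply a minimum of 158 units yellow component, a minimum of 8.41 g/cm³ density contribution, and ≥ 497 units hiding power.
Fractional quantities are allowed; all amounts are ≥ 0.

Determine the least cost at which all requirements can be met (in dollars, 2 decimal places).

$7.44

Let x1 = kg of iron-oxide red, x2 = kg of carbon black, x3 = kg of chrome yellow, x4 = kg of calcium carbonate.
min 2.07x1 + 3.06x2 + 4.43x3 + 0.6x4 with:
  23x1 + 223x3 ≥ 158   (yellow component)
  5.1x1 + 1.85x2 + 5.8x3 + 2.7x4 ≥ 8.41   (density contribution)
  164x1 + 262x2 + 138x3 + 10x4 ≥ 497   (hiding power)
  x1, x2, x3, x4 ≥ 0.
The cheapest feasible vertex uses only iron-oxide red, chrome yellow; carbon black, calcium carbonate are not used. Binding constraints: yellow component and hiding power.
So iron-oxide red = 2.666 kg, chrome yellow = 0.4336 kg.
Objective = 2.07·2.666 + 4.43·0.4336 = 7.4395.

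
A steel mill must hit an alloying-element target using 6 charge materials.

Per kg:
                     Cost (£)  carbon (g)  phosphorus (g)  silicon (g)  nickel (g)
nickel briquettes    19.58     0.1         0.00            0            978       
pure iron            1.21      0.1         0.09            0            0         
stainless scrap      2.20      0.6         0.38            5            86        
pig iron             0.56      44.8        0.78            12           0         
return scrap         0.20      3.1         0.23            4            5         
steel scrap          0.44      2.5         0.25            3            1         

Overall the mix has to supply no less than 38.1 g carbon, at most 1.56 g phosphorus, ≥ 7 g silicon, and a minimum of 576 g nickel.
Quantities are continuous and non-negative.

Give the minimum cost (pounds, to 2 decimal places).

£12.01

Treat it as an LP. Let x1 = kg of nickel briquettes, x2 = kg of pure iron, x3 = kg of stainless scrap, x4 = kg of pig iron, x5 = kg of return scrap, x6 = kg of steel scrap.
min 19.58x1 + 1.21x2 + 2.2x3 + 0.56x4 + 0.2x5 + 0.44x6 with:
  0.1x1 + 0.1x2 + 0.6x3 + 44.8x4 + 3.1x5 + 2.5x6 ≥ 38.1   (carbon)
  0.09x2 + 0.38x3 + 0.78x4 + 0.23x5 + 0.25x6 ≤ 1.56   (phosphorus)
  5x3 + 12x4 + 4x5 + 3x6 ≥ 7   (silicon)
  978x1 + 86x3 + 5x5 + 1x6 ≥ 576   (nickel)
  x1, x2, x3, x4, x5, x6 ≥ 0.
The minimum-cost mix takes nothing from pure iron, stainless scrap, return scrap, steel scrap — only nickel briquettes, pig iron. The carbon and nickel requirements are met with equality.
Solving gives x1 = 0.589, x4 = 0.8491.
Objective = 19.58·0.589 + 0.56·0.8491 = 12.0081.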